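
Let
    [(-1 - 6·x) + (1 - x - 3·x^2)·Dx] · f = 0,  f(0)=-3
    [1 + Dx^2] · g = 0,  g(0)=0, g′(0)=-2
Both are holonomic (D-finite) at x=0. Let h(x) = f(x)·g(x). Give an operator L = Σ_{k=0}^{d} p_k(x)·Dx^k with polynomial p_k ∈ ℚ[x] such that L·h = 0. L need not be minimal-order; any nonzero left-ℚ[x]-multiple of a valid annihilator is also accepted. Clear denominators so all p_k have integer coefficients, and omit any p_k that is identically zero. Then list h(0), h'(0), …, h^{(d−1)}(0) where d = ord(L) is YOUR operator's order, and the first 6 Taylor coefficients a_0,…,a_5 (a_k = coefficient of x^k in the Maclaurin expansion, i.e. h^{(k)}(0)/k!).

L = (5 + x + 3·x^2) + (2 + 12·x)·Dx + (-1 + x + 3·x^2)·Dx^2  (order 2).
h: a_k = 0, 6, 6, 23, 41, 2201/20, …
ICs: h(0) = 0, h′(0) = 6.

f: a_k = -3, -3, -12, -21, -57, -120, …
g: a_k = 0, -2, 0, 1/3, 0, -1/60, …
h₀=f·g: eliminate ⇒ L₀, order ≤ 1·2.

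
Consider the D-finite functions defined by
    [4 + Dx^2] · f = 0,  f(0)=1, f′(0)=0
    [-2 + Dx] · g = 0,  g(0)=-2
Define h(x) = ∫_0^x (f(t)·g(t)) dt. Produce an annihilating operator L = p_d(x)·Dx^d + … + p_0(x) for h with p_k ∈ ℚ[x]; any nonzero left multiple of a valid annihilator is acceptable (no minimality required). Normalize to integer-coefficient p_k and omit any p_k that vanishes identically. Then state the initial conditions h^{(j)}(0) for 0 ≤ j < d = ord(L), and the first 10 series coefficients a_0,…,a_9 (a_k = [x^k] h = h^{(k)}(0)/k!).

f: a_k = 1, 0, -2, 0, 2/3, 0, -4/45, 0, 2/315, 0, …
g: a_k = -2, -4, -4, -8/3, -4/3, -8/15, -8/45, -16/315, -4/315, -8/2835, …
Product ⇒ symmetric product L₀, ord ≤ 2.
∫: right-multiply L₀ by Dx.
L = 8·Dx - 4·Dx^2 + Dx^3  (order 3).
h: a_k = 0, -2, -2, 0, 4/3, 16/15, 16/45, 0, -16/315, -64/2835, …
ICs: h(0) = 0, h′(0) = -2, h′′(0) = -4.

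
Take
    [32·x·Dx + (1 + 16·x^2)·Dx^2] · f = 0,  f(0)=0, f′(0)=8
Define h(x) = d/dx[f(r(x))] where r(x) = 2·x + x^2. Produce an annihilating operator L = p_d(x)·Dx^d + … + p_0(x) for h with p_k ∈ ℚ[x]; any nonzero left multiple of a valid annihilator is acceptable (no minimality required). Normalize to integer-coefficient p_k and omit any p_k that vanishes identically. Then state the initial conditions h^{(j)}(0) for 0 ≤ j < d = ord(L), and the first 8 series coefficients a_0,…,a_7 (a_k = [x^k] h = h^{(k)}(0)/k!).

L = (-1 + 128·x + 256·x^2 + 192·x^3 + 48·x^4) + (1 + x + 64·x^2 + 128·x^3 + 80·x^4 + 16·x^5)·Dx  (order 1).
h: a_k = 16, 16, -1024, -2048, 64256, 196352, -3964928, -16646144, …
ICs: h(0) = 16.

f: a_k = 0, 8, 0, -128/3, 0, 2048/5, 0, -32768/7, …
L₀ from L_f via x↦r, Dx↦r'^{-1}Dx.
Differentiate: ansatz ord ≤ ord L₀ ⇒ L.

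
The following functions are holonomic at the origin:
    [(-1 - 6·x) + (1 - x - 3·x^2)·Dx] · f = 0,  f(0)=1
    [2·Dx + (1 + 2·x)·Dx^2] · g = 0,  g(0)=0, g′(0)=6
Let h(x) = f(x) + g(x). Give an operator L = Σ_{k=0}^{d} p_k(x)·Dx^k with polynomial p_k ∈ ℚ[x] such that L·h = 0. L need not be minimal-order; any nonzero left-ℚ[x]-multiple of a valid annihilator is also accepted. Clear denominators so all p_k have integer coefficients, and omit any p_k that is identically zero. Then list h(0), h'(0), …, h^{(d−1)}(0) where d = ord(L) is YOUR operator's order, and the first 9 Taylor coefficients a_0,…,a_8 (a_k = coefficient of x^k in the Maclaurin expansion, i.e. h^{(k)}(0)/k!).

f: a_k = 1, 1, 4, 7, 19, 40, 97, 217, 508, …
g: a_k = 0, 6, -6, 8, -12, 96/5, -32, 384/7, -96, …
L₀ := lclm(L_f,L_g); ord L₀ ≤ 1+2.
L = (74 + 412·x + 948·x^2 + 864·x^3 + 648·x^4)·Dx + (17 + 212·x + 890·x^2 + 1644·x^3 + 1764·x^4 + 1080·x^5)·Dx^2 + (-5 - 27·x - 33·x^2 + 68·x^3 + 276·x^4 + 396·x^5 + 216·x^6)·Dx^3  (order 3).
h: a_k = 1, 7, -2, 15, 7, 296/5, 65, 1903/7, 412, …
ICs: h(0) = 1, h′(0) = 7, h′′(0) = -4.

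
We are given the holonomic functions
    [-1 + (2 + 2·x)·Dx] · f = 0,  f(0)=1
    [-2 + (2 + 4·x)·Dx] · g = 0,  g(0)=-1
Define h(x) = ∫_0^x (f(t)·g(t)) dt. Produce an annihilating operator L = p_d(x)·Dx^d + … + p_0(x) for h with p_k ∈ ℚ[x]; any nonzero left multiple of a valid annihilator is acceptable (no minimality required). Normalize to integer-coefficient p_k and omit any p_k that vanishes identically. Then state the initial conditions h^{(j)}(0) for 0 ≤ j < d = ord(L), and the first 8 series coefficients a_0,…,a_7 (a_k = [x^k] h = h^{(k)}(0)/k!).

f: a_k = 1, 1/2, -1/8, 1/16, -5/128, 7/256, -21/1024, 33/2048, …
g: a_k = -1, -1, 1/2, -1/2, 5/8, -7/8, 21/16, -33/16, …
Product ⇒ symmetric product L₀, ord ≤ 1.
∫: right-multiply L₀ by Dx.
L = (-3 - 4·x)·Dx + (2 + 6·x + 4·x^2)·Dx^2  (order 2).
h: a_k = 0, -1, -3/4, 1/24, -3/64, 37/640, -39/512, 757/7168, …
ICs: h(0) = 0, h′(0) = -1.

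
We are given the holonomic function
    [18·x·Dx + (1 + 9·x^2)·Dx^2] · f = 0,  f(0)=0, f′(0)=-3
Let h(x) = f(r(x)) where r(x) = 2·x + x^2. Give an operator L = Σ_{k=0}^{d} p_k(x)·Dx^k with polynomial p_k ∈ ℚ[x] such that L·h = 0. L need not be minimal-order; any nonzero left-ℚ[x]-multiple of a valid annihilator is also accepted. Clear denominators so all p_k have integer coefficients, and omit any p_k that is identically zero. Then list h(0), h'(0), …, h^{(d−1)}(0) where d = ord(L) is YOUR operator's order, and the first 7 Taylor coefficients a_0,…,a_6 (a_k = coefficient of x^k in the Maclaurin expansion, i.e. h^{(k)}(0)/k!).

L = (-1 + 72·x + 144·x^2 + 108·x^3 + 27·x^4)·Dx + (1 + x + 36·x^2 + 72·x^3 + 45·x^4 + 9·x^5)·Dx^2  (order 2).
h: a_k = 0, -6, -3, 72, 108, -7506/5, -3879, …
ICs: h(0) = 0, h′(0) = -6.

f: a_k = 0, -3, 0, 9, 0, -243/5, 0, …
Substitute x→r, Dx→(1/r')Dx; clear ⇒ L₀.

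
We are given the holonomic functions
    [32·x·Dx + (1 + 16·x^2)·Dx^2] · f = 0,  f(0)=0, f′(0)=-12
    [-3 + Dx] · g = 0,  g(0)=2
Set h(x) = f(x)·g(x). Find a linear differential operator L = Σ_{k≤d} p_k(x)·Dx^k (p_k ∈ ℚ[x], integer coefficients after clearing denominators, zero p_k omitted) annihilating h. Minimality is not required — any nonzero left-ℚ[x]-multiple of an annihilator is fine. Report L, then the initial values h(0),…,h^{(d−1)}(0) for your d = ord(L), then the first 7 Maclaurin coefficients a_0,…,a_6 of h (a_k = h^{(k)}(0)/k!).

f: a_k = 0, -12, 0, 64, 0, -3072/5, 0, …
g: a_k = 2, 6, 9, 9, 27/4, 81/20, 81/40, …
h₀=f·g: eliminate ⇒ L₀, order ≤ 2·1.
L = (9 - 96·x + 144·x^2) + (-6 + 32·x - 96·x^2)·Dx + (1 + 16·x^2)·Dx^2  (order 2).
h: a_k = 0, -24, -72, 20, 276, -3669/5, -3159, …
ICs: h(0) = 0, h′(0) = -24.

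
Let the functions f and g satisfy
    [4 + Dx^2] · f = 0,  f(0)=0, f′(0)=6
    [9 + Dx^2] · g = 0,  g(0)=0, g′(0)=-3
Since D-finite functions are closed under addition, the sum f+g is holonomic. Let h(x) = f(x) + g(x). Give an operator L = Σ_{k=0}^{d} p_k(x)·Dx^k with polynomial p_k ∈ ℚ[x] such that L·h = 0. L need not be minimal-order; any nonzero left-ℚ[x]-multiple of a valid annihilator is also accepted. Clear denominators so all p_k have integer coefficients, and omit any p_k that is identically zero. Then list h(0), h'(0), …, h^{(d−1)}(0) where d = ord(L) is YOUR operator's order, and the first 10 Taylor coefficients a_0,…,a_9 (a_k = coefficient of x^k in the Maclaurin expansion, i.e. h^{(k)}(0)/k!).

L = 36 + 13·Dx^2 + Dx^4  (order 4).
h: a_k = 0, 3, 0, 1/2, 0, -49/40, 0, 601/1680, 0, -6049/120960, …
ICs: h(0) = 0, h′(0) = 3, h′′(0) = 0, h′′′(0) = 3.

f: a_k = 0, 6, 0, -4, 0, 4/5, 0, -8/105, 0, 4/945, …
g: a_k = 0, -3, 0, 9/2, 0, -81/40, 0, 243/560, 0, -243/4480, …
Sum ⇒ L₀ = lclm(L_f,L_g) in ℚ(x)⟨Dx⟩.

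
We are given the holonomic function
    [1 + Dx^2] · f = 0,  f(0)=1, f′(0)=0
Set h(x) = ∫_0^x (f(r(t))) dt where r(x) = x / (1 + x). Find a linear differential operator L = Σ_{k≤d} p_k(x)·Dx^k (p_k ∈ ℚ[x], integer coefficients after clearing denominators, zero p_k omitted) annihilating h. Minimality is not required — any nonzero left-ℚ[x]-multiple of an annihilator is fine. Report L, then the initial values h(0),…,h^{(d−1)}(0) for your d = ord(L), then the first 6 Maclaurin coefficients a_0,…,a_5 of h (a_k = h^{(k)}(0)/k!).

L = Dx + (2 + 6·x + 6·x^2 + 2·x^3)·Dx^2 + (1 + 4·x + 6·x^2 + 4·x^3 + x^4)·Dx^3  (order 3).
h: a_k = 0, 1, 0, -1/6, 1/4, -7/24, …
ICs: h(0) = 0, h′(0) = 1, h′′(0) = 0.

f: a_k = 1, 0, -1/2, 0, 1/24, 0, …
Change of var in L_f (x↦r) gives L₀.
h=∫₀ˣh₀: take L = L₀·Dx.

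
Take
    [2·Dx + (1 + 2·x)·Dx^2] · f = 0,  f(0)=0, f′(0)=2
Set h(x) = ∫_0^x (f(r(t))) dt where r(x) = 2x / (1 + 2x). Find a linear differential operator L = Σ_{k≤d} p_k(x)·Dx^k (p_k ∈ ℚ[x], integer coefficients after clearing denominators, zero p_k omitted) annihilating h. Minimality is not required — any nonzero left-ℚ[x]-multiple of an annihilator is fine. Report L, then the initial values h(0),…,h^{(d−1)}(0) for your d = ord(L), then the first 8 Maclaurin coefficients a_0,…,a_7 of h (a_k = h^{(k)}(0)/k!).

f: a_k = 0, 2, -2, 8/3, -4, 32/5, -32/3, 128/7, …
Substitute x→r, Dx→(1/r')Dx; clear ⇒ L₀.
h=∫h₀ ⇒ L = L₀·Dx.
L = (8 + 24·x)·Dx^2 + (1 + 8·x + 12·x^2)·Dx^3  (order 3).
h: a_k = 0, 0, 2, -16/3, 52/3, -64, 3872/15, -3328/3, …
ICs: h(0) = 0, h′(0) = 0, h′′(0) = 4.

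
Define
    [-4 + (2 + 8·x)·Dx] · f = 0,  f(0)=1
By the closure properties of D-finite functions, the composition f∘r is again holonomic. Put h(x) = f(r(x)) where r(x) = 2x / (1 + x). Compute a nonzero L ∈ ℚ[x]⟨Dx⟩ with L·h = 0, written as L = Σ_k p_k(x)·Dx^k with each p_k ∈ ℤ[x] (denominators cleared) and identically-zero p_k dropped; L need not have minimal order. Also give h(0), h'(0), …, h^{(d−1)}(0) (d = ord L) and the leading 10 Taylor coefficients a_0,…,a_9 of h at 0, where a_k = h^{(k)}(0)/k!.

f: a_k = 1, 2, -2, 4, -10, 28, -84, 264, -858, 2860, …
Change of var in L_f (x↦r) gives L₀.
L = -4 + (1 + 10·x + 9·x^2)·Dx  (order 1).
h: a_k = 1, 4, -12, 52, -284, 1764, -11820, 83220, -606780, 4541380, …
ICs: h(0) = 1.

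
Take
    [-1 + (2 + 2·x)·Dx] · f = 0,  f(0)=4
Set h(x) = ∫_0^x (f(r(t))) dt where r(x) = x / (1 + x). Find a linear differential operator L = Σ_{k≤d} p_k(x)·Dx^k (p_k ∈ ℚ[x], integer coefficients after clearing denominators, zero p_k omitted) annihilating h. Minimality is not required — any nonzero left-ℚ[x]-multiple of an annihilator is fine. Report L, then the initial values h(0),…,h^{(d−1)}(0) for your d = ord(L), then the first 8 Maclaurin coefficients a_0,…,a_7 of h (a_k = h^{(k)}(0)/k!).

L = -Dx + (2 + 6·x + 4·x^2)·Dx^2  (order 2).
h: a_k = 0, 4, 1, -5/6, 13/16, -141/160, 133/128, -2353/1792, …
ICs: h(0) = 0, h′(0) = 4.

f: a_k = 4, 2, -1/2, 1/4, -5/32, 7/64, -21/256, 33/512, …
L₀ from L_f via x↦r, Dx↦r'^{-1}Dx.
∫: right-multiply L₀ by Dx.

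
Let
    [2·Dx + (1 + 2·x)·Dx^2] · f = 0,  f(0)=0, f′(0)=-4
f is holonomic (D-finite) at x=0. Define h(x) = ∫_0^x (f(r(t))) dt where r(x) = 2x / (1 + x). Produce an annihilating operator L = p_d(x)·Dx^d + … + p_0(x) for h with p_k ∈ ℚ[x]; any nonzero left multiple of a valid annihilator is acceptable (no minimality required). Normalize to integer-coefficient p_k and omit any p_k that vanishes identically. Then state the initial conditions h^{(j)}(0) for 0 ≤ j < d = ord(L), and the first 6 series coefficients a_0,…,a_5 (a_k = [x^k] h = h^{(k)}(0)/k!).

f: a_k = 0, -4, 4, -16/3, 8, -64/5, …
h₀=f(r): pull back L_f along r ⇒ L₀.
Integrate: L := L₀·Dx.
L = (6 + 10·x)·Dx^2 + (1 + 6·x + 5·x^2)·Dx^3  (order 3).
h: a_k = 0, 0, -4, 8, -62/3, 312/5, …
ICs: h(0) = 0, h′(0) = 0, h′′(0) = -8.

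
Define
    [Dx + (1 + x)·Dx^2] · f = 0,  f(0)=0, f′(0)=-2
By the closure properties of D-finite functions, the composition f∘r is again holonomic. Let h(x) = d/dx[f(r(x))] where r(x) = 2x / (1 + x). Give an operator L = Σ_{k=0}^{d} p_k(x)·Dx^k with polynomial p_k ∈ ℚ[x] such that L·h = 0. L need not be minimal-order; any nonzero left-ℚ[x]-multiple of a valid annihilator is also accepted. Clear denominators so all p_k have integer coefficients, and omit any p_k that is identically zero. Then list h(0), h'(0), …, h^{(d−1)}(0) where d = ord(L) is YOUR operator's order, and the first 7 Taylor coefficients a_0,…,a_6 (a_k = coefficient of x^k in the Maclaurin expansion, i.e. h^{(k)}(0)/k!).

L = (4 + 6·x) + (1 + 4·x + 3·x^2)·Dx  (order 1).
h: a_k = -4, 16, -52, 160, -484, 1456, -4372, …
ICs: h(0) = -4.

f: a_k = 0, -2, 1, -2/3, 1/2, -2/5, 1/3, …
Change of var in L_f (x↦r) gives L₀.
h=h₀': d/dx-closure on L₀ ⇒ L.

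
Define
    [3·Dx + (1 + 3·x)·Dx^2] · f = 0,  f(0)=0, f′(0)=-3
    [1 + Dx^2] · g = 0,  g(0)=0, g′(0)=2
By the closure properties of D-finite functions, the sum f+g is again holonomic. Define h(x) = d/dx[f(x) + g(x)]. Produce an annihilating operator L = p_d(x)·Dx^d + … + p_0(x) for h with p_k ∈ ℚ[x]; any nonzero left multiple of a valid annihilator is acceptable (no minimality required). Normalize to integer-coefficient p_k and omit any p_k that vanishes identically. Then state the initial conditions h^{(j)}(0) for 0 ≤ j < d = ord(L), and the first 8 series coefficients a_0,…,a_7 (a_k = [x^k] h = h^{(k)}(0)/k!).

L = (165 + 18·x + 27·x^2) + (19 + 63·x + 27·x^2 + 27·x^3)·Dx + (165 + 18·x + 27·x^2)·Dx^2 + (19 + 63·x + 27·x^2 + 27·x^3)·Dx^3  (order 3).
h: a_k = -1, 9, -28, 81, -2915/12, 729, -787321/360, 6561, …
ICs: h(0) = -1, h′(0) = 9, h′′(0) = -56.

f: a_k = 0, -3, 9/2, -9, 81/4, -243/5, 243/2, -2187/7, …
g: a_k = 0, 2, 0, -1/3, 0, 1/60, 0, -1/2520, …
f+g: L₀ = lclm(L_f,L_g), ord ≤ 2+2.
h=h₀': d/dx-closure on L₀ ⇒ L.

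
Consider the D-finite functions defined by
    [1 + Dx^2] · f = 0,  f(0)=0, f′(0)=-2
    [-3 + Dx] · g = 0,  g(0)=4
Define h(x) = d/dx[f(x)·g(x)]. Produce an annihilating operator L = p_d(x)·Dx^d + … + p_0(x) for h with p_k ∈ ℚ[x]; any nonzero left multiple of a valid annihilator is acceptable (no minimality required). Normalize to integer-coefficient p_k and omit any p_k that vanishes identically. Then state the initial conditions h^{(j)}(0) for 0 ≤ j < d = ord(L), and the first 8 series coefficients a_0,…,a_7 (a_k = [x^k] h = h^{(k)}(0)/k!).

L = 10 - 6·Dx + Dx^2  (order 2).
h: a_k = -8, -48, -104, -128, -316/3, -312/5, -1228/45, -128/15, …
ICs: h(0) = -8, h′(0) = -48.

f: a_k = 0, -2, 0, 1/3, 0, -1/60, 0, 1/2520, …
g: a_k = 4, 12, 18, 18, 27/2, 81/10, 81/20, 243/140, …
f·g: L₀ = L_f ⊗_s L_g, ord ≤ 2·1.
h=h₀': d/dx-closure on L₀ ⇒ L.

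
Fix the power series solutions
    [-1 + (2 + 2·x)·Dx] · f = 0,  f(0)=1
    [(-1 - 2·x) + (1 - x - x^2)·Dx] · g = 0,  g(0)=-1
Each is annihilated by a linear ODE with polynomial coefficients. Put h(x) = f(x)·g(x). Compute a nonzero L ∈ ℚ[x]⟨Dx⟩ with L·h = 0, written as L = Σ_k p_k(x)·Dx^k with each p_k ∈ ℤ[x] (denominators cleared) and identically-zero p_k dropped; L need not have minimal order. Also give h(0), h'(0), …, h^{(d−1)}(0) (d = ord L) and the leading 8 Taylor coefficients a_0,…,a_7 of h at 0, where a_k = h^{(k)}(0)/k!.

L = (3 + 5·x + 3·x^2) + (-2 + 4·x^2 + 2·x^3)·Dx  (order 1).
h: a_k = -1, -3/2, -19/8, -63/16, -803/128, -2621/256, -16887/1024, -54775/2048, …
ICs: h(0) = -1.

f: a_k = 1, 1/2, -1/8, 1/16, -5/128, 7/256, -21/1024, 33/2048, …
g: a_k = -1, -1, -2, -3, -5, -8, -13, -21, …
f·g: L₀ = L_f ⊗_s L_g, ord ≤ 1·1.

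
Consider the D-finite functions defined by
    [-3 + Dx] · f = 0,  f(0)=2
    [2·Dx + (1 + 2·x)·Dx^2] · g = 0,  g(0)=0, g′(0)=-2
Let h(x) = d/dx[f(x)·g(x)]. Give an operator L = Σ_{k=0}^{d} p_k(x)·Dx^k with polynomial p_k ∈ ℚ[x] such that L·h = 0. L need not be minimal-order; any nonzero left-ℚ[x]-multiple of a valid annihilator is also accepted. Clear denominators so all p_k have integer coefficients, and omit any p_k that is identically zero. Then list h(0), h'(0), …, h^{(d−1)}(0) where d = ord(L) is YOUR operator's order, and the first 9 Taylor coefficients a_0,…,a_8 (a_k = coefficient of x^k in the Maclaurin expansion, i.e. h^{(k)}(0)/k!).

f: a_k = 2, 6, 9, 9, 27/4, 81/20, 81/40, 243/280, 729/2240, …
g: a_k = 0, -2, 2, -8/3, 4, -32/5, 32/3, -128/7, 32, …
L₀ := L_f ⊗_s L_g (sym. prod.), ord ≤ 2.
Differentiate: ansatz ord ≤ ord L₀ ⇒ L.
L = (15 + 36·x + 108·x^2) + (-8 - 36·x - 72·x^2)·Dx + (1 + 8·x + 12·x^2)·Dx^2  (order 2).
h: a_k = -4, -16, -34, -32, -83/2, 2, -1137/20, 448/5, -218377/1120, …
ICs: h(0) = -4, h′(0) = -16.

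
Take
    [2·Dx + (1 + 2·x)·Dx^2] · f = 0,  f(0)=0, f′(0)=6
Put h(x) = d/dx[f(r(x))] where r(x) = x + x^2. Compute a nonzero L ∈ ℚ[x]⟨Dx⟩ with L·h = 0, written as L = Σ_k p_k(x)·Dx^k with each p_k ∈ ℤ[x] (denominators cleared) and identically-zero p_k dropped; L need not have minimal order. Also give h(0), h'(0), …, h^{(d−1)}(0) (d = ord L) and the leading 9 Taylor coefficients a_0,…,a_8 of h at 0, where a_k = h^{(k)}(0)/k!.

L = (4·x + 4·x^2) + (1 + 4·x + 6·x^2 + 4·x^3)·Dx  (order 1).
h: a_k = 6, 0, -12, 24, -24, 0, 48, -96, 96, …
ICs: h(0) = 6.

f: a_k = 0, 6, -6, 8, -12, 96/5, -32, 384/7, -96, …
Substitute x→r, Dx→(1/r')Dx; clear ⇒ L₀.
Differentiate: ansatz ord ≤ ord L₀ ⇒ L.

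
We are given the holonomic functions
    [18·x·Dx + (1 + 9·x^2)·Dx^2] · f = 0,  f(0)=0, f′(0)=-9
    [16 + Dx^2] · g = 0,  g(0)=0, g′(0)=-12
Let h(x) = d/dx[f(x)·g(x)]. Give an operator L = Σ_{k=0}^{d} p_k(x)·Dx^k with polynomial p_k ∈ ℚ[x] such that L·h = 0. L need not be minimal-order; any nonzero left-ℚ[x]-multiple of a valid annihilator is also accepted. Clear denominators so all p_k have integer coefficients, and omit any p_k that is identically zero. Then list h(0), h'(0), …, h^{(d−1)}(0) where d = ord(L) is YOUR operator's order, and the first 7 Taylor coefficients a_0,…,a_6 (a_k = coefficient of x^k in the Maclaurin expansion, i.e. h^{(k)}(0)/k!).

f: a_k = 0, -9, 0, 27, 0, -729/5, 0, …
g: a_k = 0, -12, 0, 32, 0, -128/5, 0, …
h₀=f·g: eliminate ⇒ L₀, order ≤ 2·2.
Differentiate: ansatz ord ≤ ord L₀ ⇒ L.
L = (524992 + 14103936·x^2 + 183342528·x^4 + 608394240·x^6 + 1431032832·x^8 + 3627970560·x^10 + 8707129344·x^12) + (314208·x + 11036736·x^3 + 108591840·x^5 + 419904000·x^7 + 1209323520·x^9 + 2176782336·x^11)·Dx + (38012 + 1098792·x^2 + 14837580·x^4 + 64186992·x^6 + 209112192·x^8 + 589545216·x^10 + 1088391168·x^12)·Dx^2 + (19638·x + 689796·x^3 + 6786990·x^5 + 26244000·x^7 + 75582720·x^9 + 136048896·x^11)·Dx^3 + (325 + 13581·x^2 + 211167·x^4 + 1635147·x^6 + 7479540·x^8 + 22674816·x^10 + 34012224·x^12)·Dx^4  (order 4).
h: a_k = 0, 216, 0, -2448, 0, 17064, 0, …
ICs: h(0) = 0, h′(0) = 216, h′′(0) = 0, h′′′(0) = -14688.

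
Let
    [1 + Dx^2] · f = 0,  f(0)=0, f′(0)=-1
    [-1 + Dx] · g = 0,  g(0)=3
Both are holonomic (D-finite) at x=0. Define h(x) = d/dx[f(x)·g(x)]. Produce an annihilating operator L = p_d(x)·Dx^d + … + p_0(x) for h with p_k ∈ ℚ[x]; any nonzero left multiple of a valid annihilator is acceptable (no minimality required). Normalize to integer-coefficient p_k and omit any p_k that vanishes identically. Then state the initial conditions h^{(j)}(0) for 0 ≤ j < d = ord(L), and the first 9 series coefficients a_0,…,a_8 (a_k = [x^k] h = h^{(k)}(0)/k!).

L = 2 - 2·Dx + Dx^2  (order 2).
h: a_k = -3, -6, -3, 0, 1/2, 1/5, 1/30, 0, -1/840, …
ICs: h(0) = -3, h′(0) = -6.

f: a_k = 0, -1, 0, 1/6, 0, -1/120, 0, 1/5040, 0, …
g: a_k = 3, 3, 3/2, 1/2, 1/8, 1/40, 1/240, 1/1680, 1/13440, …
Product ⇒ symmetric product L₀, ord ≤ 2.
h₀' ⇒ L via d/dx closure of L₀.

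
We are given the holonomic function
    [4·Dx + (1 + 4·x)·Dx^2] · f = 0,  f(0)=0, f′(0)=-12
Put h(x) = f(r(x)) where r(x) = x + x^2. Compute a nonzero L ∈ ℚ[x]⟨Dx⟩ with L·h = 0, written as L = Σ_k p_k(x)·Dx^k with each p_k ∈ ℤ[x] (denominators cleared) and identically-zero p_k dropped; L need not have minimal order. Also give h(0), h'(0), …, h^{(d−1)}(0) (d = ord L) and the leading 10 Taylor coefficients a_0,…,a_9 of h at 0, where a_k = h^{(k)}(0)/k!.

L = 2·Dx + (1 + 2·x)·Dx^2  (order 2).
h: a_k = 0, -12, 12, -16, 24, -192/5, 64, -768/7, 192, -1024/3, …
ICs: h(0) = 0, h′(0) = -12.

f: a_k = 0, -12, 24, -64, 192, -3072/5, 2048, -49152/7, 24576, -262144/3, …
h₀=f(r): pull back L_f along r ⇒ L₀.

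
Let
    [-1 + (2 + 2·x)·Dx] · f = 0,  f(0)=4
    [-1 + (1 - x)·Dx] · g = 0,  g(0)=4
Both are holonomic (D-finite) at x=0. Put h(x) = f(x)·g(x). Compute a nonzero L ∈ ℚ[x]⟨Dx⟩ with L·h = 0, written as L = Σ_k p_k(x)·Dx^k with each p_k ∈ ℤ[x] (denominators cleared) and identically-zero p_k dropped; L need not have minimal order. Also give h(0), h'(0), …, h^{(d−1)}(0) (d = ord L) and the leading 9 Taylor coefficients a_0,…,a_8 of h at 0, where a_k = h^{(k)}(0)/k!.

L = (3 + x) + (-2 + 2·x^2)·Dx  (order 1).
h: a_k = 16, 24, 22, 23, 179/8, 365/16, 1439/64, 2911/128, 46147/2048, …
ICs: h(0) = 16.

f: a_k = 4, 2, -1/2, 1/4, -5/32, 7/64, -21/256, 33/512, -429/8192, …
g: a_k = 4, 4, 4, 4, 4, 4, 4, 4, 4, …
Sym-product of L_f,L_g gives L₀ (≤ ord 1).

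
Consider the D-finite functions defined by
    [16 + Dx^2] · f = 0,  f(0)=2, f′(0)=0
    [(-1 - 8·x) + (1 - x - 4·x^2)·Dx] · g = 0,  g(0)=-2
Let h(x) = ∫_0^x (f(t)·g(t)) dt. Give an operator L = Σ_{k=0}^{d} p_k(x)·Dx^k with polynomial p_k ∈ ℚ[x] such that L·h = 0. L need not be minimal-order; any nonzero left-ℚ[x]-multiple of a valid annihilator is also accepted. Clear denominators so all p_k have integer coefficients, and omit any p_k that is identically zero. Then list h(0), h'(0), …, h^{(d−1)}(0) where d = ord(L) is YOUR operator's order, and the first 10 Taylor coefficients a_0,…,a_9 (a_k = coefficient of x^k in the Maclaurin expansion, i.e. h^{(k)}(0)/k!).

L = (-8 + 16·x + 64·x^2)·Dx + (2 + 16·x)·Dx^2 + (-1 + x + 4·x^2)·Dx^3  (order 3).
h: a_k = 0, -4, -2, 4, -1, 4/15, -22/9, 604/315, -509/90, 68/315, …
ICs: h(0) = 0, h′(0) = -4, h′′(0) = -4.

f: a_k = 2, 0, -16, 0, 64/3, 0, -512/45, 0, 1024/315, 0, …
g: a_k = -2, -2, -10, -18, -58, -130, -362, -882, -2330, -5858, …
f·g: L₀ = L_f ⊗_s L_g, ord ≤ 2·1.
h=∫h₀ ⇒ L = L₀·Dx.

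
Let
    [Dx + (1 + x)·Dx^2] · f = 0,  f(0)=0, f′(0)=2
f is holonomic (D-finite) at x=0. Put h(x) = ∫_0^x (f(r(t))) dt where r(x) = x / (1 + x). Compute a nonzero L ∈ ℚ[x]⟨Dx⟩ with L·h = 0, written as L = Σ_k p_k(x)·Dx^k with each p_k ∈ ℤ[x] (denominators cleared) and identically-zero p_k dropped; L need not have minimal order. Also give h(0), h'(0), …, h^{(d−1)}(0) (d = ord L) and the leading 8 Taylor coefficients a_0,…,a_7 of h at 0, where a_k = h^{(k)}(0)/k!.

L = (3 + 4·x)·Dx^2 + (1 + 3·x + 2·x^2)·Dx^3  (order 3).
h: a_k = 0, 0, 1, -1, 7/6, -3/2, 31/15, -3, …
ICs: h(0) = 0, h′(0) = 0, h′′(0) = 2.

f: a_k = 0, 2, -1, 2/3, -1/2, 2/5, -1/3, 2/7, …
h₀=f(r): pull back L_f along r ⇒ L₀.
Integrate: L := L₀·Dx.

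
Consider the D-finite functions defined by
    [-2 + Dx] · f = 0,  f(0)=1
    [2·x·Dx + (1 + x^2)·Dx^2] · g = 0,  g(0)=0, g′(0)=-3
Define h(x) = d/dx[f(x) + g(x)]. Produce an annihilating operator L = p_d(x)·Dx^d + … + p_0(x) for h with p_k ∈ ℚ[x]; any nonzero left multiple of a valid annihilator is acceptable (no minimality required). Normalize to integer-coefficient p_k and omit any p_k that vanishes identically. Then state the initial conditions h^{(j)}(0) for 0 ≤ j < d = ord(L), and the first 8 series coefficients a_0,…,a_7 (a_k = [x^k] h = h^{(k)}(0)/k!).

f: a_k = 1, 2, 2, 4/3, 2/3, 4/15, 4/45, 8/315, …
g: a_k = 0, -3, 0, 1, 0, -3/5, 0, 3/7, …
f+g: L₀ = lclm(L_f,L_g), ord ≤ 1+2.
Derive L from L₀ (diff closure).
L = (2 - 4·x - 6·x^2 - 4·x^3) + (-3 - x^2 - 2·x^4)·Dx + (1 + x + 2·x^2 + x^3 + x^4)·Dx^2  (order 2).
h: a_k = -1, 4, 7, 8/3, -5/3, 8/15, 143/45, 16/315, …
ICs: h(0) = -1, h′(0) = 4.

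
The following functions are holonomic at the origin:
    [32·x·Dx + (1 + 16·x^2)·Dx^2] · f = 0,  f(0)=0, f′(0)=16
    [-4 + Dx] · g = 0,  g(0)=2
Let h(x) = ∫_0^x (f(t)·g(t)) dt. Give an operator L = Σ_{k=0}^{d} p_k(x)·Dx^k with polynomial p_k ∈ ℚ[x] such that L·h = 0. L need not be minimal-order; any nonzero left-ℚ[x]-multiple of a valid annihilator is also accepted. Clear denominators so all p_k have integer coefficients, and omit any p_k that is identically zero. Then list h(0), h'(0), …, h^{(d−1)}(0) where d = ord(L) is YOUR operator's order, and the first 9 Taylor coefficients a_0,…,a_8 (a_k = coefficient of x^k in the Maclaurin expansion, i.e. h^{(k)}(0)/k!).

f: a_k = 0, 16, 0, -256/3, 0, 4096/5, 0, -65536/7, 0, …
g: a_k = 2, 8, 16, 64/3, 64/3, 256/15, 512/45, 2048/315, 1024/315, …
Sym-product of L_f,L_g gives L₀ (≤ ord 2).
h=∫₀ˣh₀: take L = L₀·Dx.
L = (16 - 128·x + 256·x^2)·Dx + (-8 + 32·x - 128·x^2)·Dx^2 + (1 + 16·x^2)·Dx^3  (order 3).
h: a_k = 0, 0, 16, 128/3, 64/3, -1024/15, 512/5, 45056/63, -31744/35, …
ICs: h(0) = 0, h′(0) = 0, h′′(0) = 32.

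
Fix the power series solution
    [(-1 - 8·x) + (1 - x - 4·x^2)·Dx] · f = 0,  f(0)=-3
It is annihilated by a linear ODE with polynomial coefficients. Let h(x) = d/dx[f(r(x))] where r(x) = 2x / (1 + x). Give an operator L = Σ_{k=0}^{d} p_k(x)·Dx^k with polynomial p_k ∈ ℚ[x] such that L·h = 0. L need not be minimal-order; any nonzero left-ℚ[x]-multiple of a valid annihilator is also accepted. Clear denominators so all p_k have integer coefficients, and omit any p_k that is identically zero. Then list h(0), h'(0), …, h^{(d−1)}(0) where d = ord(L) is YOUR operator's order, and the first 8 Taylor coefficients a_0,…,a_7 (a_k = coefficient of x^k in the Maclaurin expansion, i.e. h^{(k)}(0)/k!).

L = (18 + 102·x + 918·x^2 + 578·x^3) + (-1 - 18·x + 306·x^3 + 289·x^4)·Dx  (order 1).
h: a_k = -6, -108, -306, -3672, -8670, -93636, -206346, -2122416, …
ICs: h(0) = -6.

f: a_k = -3, -3, -15, -27, -87, -195, -543, -1323, …
Substitute x→r, Dx→(1/r')Dx; clear ⇒ L₀.
h=h₀': d/dx-closure on L₀ ⇒ L.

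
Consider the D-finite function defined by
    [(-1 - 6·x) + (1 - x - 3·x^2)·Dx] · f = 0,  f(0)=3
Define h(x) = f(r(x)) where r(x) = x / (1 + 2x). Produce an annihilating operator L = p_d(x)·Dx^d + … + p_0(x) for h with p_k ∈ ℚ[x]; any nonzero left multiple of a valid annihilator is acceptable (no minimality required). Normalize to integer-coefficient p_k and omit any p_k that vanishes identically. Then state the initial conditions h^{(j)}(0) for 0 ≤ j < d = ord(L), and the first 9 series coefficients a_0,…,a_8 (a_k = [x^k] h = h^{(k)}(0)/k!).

L = (1 + 8·x) + (-1 - 5·x - 5·x^2 + 2·x^3)·Dx  (order 1).
h: a_k = 3, 3, 6, -15, 51, -168, 555, -1833, 6054, …
ICs: h(0) = 3.

f: a_k = 3, 3, 12, 21, 57, 120, 291, 651, 1524, …
Substitute x→r, Dx→(1/r')Dx; clear ⇒ L₀.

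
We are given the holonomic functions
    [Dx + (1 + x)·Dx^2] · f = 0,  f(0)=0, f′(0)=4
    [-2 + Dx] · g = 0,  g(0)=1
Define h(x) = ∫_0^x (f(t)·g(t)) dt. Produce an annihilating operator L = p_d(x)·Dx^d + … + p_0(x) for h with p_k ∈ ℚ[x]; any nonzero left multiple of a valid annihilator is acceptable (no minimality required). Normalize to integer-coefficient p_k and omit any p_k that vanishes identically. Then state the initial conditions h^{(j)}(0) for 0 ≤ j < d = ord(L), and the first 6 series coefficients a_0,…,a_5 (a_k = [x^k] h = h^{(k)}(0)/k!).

f: a_k = 0, 4, -2, 4/3, -1, 4/5, …
g: a_k = 1, 2, 2, 4/3, 2/3, 4/15, …
f·g: L₀ = L_f ⊗_s L_g, ord ≤ 2·1.
Integrate: L := L₀·Dx.
L = (2 + 4·x)·Dx + (-3 - 4·x)·Dx^2 + (1 + x)·Dx^3  (order 3).
h: a_k = 0, 0, 2, 2, 4/3, 3/5, …
ICs: h(0) = 0, h′(0) = 0, h′′(0) = 4.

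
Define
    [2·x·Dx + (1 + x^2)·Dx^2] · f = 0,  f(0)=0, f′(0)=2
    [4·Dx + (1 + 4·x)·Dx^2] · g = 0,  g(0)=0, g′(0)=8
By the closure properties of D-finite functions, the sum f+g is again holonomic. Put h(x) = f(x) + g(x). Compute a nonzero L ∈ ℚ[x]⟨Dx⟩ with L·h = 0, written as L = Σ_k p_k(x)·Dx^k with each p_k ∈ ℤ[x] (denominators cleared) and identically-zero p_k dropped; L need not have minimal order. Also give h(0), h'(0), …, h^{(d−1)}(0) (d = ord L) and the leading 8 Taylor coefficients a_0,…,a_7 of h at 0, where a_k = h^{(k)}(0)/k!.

L = (-4 - 48·x + 12·x^2 + 16·x^3)·Dx + (-17 - 8·x - 45·x^2 + 24·x^3 + 32·x^4)·Dx^2 + (-2 - 7·x + 4·x^2 + x^3 + 6·x^4 + 8·x^5)·Dx^3  (order 3).
h: a_k = 0, 10, -16, 42, -128, 410, -4096/3, 32766/7, …
ICs: h(0) = 0, h′(0) = 10, h′′(0) = -32.

f: a_k = 0, 2, 0, -2/3, 0, 2/5, 0, -2/7, …
g: a_k = 0, 8, -16, 128/3, -128, 2048/5, -4096/3, 32768/7, …
Weyl lclm of L_f,L_g ⇒ L₀ (ord ≤ 4).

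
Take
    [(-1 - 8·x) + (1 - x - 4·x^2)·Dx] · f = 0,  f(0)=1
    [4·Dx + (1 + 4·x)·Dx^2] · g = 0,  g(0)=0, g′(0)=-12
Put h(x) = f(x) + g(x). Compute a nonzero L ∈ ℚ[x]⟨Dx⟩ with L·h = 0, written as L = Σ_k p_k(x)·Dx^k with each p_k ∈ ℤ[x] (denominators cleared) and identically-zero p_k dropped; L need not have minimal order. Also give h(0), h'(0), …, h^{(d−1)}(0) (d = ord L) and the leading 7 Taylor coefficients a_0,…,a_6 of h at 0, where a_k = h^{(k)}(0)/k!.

f: a_k = 1, 1, 5, 9, 29, 65, 181, …
g: a_k = 0, -12, 24, -64, 192, -3072/5, 2048, …
h₀=f+g: left-lcm gives L₀, ord ≤ 3.
L = (268 + 1616·x + 5504·x^2 + 4608·x^3 + 6144·x^4)·Dx + (11 + 360·x + 3008·x^2 + 7680·x^3 + 9472·x^4 + 10240·x^5)·Dx^2 + (-7 - 67·x - 154·x^2 + 136·x^3 + 928·x^4 + 2176·x^5 + 2048·x^6)·Dx^3  (order 3).
h: a_k = 1, -11, 29, -55, 221, -2747/5, 2229, …
ICs: h(0) = 1, h′(0) = -11, h′′(0) = 58.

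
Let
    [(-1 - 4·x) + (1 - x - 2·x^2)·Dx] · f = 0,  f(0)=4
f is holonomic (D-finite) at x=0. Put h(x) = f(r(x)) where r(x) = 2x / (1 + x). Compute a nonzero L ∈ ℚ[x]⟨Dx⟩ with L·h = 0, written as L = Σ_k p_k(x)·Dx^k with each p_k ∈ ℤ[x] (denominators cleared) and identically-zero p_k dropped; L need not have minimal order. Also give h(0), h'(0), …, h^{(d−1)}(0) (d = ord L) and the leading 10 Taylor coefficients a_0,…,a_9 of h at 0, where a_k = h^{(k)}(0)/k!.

L = (2 + 18·x) + (-1 - x + 9·x^2 + 9·x^3)·Dx  (order 1).
h: a_k = 4, 8, 40, 72, 360, 648, 3240, 5832, 29160, 52488, …
ICs: h(0) = 4.

f: a_k = 4, 4, 12, 20, 44, 84, 172, 340, 684, 1364, …
h₀=f(r): pull back L_f along r ⇒ L₀.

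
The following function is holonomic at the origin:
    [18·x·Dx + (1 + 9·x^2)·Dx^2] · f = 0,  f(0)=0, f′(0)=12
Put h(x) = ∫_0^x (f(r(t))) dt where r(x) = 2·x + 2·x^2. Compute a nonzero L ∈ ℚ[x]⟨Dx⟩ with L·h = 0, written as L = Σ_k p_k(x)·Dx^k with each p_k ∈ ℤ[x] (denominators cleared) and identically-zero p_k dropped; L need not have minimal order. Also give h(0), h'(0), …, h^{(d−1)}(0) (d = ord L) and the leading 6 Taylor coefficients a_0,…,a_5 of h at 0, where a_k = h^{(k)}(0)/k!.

L = (-2 + 72·x + 288·x^2 + 432·x^3 + 216·x^4)·Dx^2 + (1 + 2·x + 36·x^2 + 144·x^3 + 180·x^4 + 72·x^5)·Dx^3  (order 3).
h: a_k = 0, 0, 12, 8, -72, -864/5, …
ICs: h(0) = 0, h′(0) = 0, h′′(0) = 24.

f: a_k = 0, 12, 0, -36, 0, 972/5, …
Change of var in L_f (x↦r) gives L₀.
h=∫h₀ ⇒ L = L₀·Dx.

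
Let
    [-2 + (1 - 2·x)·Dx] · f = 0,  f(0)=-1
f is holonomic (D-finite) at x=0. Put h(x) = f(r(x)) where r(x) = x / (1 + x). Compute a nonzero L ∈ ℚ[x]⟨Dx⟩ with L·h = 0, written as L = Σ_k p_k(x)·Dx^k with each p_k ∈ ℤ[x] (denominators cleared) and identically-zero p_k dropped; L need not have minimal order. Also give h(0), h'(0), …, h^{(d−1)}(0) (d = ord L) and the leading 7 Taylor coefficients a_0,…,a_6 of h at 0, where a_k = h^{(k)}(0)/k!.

f: a_k = -1, -2, -4, -8, -16, -32, -64, …
h₀=f(r): pull back L_f along r ⇒ L₀.
L = 2 + (-1 + x^2)·Dx  (order 1).
h: a_k = -1, -2, -2, -2, -2, -2, -2, …
ICs: h(0) = -1.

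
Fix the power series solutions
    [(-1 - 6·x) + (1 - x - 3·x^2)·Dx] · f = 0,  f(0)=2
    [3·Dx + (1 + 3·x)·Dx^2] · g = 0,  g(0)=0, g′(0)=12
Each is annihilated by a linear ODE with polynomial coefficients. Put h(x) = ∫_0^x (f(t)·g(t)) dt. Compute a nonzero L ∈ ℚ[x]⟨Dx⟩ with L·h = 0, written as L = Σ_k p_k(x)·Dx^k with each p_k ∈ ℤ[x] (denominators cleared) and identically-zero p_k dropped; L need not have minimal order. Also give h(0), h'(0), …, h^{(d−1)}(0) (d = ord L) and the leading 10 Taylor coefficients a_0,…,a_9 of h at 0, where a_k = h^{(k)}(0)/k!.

f: a_k = 2, 2, 8, 14, 38, 80, 194, 434, 1016, 2318, …
g: a_k = 0, 12, -18, 36, -81, 972/5, -486, 8748/7, -6561/2, 8748, …
L₀ := L_f ⊗_s L_g (sym. prod.), ord ≤ 2.
h=∫h₀ ⇒ L = L₀·Dx.
L = (9 + 36·x)·Dx + (-1 + 21·x + 45·x^2)·Dx^2 + (-1 - 2·x + 6·x^2 + 9·x^3)·Dx^3  (order 3).
h: a_k = 0, 0, 12, -4, 33, -66/5, 599/5, -2256/35, 73581/140, -43283/105, …
ICs: h(0) = 0, h′(0) = 0, h′′(0) = 24.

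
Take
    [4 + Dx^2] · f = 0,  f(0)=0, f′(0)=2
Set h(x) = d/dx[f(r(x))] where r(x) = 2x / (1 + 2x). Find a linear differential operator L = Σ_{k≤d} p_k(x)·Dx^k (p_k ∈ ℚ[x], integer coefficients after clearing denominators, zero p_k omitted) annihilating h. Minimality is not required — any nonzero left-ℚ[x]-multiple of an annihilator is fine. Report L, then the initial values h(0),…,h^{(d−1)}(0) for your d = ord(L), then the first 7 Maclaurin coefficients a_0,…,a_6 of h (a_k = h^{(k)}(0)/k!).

L = (40 + 96·x + 96·x^2) + (12 + 72·x + 144·x^2 + 96·x^3)·Dx + (1 + 8·x + 24·x^2 + 32·x^3 + 16·x^4)·Dx^2  (order 2).
h: a_k = 4, -16, 16, 128, -2752/3, 3840, -565504/45, …
ICs: h(0) = 4, h′(0) = -16.

f: a_k = 0, 2, 0, -4/3, 0, 4/15, 0, …
Substitute x→r, Dx→(1/r')Dx; clear ⇒ L₀.
h=h₀': d/dx-closure on L₀ ⇒ L.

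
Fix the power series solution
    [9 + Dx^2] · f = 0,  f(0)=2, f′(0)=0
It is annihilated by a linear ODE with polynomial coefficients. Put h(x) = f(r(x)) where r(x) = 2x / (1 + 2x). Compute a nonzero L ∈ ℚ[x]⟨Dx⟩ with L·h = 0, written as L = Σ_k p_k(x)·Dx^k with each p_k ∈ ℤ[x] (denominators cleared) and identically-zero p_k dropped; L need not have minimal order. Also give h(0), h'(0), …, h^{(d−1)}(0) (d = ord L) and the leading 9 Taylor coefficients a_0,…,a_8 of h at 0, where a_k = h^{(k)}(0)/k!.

f: a_k = 2, 0, -9, 0, 27/4, 0, -81/40, 0, 729/2240, …
f∘r: x↦r, Dx↦Dx/r' in L_f ⇒ L₀.
L = 36 + (4 + 24·x + 48·x^2 + 32·x^3)·Dx + (1 + 8·x + 24·x^2 + 32·x^3 + 16·x^4)·Dx^2  (order 2).
h: a_k = 2, 0, -36, 144, -324, 288, 6552/5, -44064/5, 1174212/35, …
ICs: h(0) = 2, h′(0) = 0.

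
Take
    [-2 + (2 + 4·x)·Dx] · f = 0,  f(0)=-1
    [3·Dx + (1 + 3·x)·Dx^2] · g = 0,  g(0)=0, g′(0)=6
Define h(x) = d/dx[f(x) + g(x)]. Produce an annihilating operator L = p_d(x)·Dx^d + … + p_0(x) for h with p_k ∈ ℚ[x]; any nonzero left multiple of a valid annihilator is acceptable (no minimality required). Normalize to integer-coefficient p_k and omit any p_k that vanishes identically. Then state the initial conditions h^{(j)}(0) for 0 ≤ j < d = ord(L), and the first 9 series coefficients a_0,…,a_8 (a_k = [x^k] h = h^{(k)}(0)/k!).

f: a_k = -1, -1, 1/2, -1/2, 5/8, -7/8, 21/16, -33/16, 429/128, …
g: a_k = 0, 6, -9, 18, -81/2, 486/5, -243, 4374/7, -6561/4, …
h₀=f+g: left-lcm gives L₀, ord ≤ 3.
h=h₀': d/dx-closure on L₀ ⇒ L.
L = (9 + 9·x) + (15 + 54·x + 45·x^2)·Dx + (2 + 13·x + 27·x^2 + 18·x^3)·Dx^2  (order 2).
h: a_k = 5, -17, 105/2, -319/2, 3853/8, -11601/8, 69753/16, -209523/16, 5032413/128, …
ICs: h(0) = 5, h′(0) = -17.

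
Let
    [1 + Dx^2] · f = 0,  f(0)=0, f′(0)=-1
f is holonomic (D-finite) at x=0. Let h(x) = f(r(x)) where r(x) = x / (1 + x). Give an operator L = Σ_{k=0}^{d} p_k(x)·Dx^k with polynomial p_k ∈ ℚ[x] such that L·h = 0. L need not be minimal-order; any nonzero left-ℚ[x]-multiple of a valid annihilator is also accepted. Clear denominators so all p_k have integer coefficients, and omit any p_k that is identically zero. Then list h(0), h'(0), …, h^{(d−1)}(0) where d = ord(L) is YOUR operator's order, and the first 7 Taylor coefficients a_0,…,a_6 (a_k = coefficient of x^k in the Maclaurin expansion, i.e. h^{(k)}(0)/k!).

f: a_k = 0, -1, 0, 1/6, 0, -1/120, 0, …
Change of var in L_f (x↦r) gives L₀.
L = 1 + (2 + 6·x + 6·x^2 + 2·x^3)·Dx + (1 + 4·x + 6·x^2 + 4·x^3 + x^4)·Dx^2  (order 2).
h: a_k = 0, -1, 1, -5/6, 1/2, -1/120, -5/8, …
ICs: h(0) = 0, h′(0) = -1.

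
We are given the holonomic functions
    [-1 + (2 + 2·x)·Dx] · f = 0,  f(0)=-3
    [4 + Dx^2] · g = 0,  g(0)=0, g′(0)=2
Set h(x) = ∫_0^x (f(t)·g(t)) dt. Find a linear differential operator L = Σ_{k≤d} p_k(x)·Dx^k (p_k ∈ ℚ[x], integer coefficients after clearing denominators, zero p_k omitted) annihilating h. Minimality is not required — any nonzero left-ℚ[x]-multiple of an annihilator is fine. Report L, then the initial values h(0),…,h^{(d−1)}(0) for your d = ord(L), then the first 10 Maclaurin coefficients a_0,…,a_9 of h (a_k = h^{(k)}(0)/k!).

f: a_k = -3, -3/2, 3/8, -3/16, 15/128, -21/256, 63/1024, -99/2048, 1287/32768, -2145/65536, …
g: a_k = 0, 2, 0, -4/3, 0, 4/15, 0, -8/315, 0, 4/2835, …
f·g: L₀ = L_f ⊗_s L_g, ord ≤ 1·2.
h=∫h₀ ⇒ L = L₀·Dx.
L = (19 + 32·x + 16·x^2)·Dx + (-4 - 4·x)·Dx^2 + (4 + 8·x + 4·x^2)·Dx^3  (order 3).
h: a_k = 0, 0, -3, -1, 19/16, 13/40, -341/1920, -201/4480, 7687/430080, 17/193536, …
ICs: h(0) = 0, h′(0) = 0, h′′(0) = -6.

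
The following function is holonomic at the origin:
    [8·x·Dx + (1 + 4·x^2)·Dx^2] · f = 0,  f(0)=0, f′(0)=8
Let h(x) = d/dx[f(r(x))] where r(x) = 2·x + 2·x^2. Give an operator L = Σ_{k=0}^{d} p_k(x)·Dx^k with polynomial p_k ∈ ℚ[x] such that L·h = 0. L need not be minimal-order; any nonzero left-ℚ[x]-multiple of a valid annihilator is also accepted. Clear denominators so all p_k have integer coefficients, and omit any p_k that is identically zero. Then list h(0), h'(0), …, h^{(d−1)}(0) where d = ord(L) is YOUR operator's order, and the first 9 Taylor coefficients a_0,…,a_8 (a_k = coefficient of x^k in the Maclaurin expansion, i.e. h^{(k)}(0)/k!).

f: a_k = 0, 8, 0, -32/3, 0, 128/5, 0, -512/7, 0, …
Substitute x→r, Dx→(1/r')Dx; clear ⇒ L₀.
h=h₀': d/dx-closure on L₀ ⇒ L.
L = (-2 + 32·x + 128·x^2 + 192·x^3 + 96·x^4) + (1 + 2·x + 16·x^2 + 64·x^3 + 80·x^4 + 32·x^5)·Dx  (order 1).
h: a_k = 16, 32, -256, -1024, 2816, 24064, -8192, -458752, -684032, …
ICs: h(0) = 16.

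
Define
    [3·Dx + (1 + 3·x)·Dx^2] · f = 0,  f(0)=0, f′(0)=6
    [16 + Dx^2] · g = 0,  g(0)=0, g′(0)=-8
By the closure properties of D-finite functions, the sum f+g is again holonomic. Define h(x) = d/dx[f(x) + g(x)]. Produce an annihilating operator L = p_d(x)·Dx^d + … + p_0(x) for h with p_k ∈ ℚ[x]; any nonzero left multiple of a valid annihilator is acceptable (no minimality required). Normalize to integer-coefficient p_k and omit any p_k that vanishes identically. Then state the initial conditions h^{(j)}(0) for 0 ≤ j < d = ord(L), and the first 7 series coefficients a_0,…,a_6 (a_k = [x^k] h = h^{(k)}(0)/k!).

L = (1680 + 2304·x + 3456·x^2) + (272 + 1584·x + 3456·x^2 + 3456·x^3)·Dx + (105 + 144·x + 216·x^2)·Dx^2 + (17 + 99·x + 216·x^2 + 216·x^3)·Dx^3  (order 3).
h: a_k = -2, -18, 118, -162, 1202/3, -1458, 198878/45, …
ICs: h(0) = -2, h′(0) = -18, h′′(0) = 236.

f: a_k = 0, 6, -9, 18, -81/2, 486/5, -243, …
g: a_k = 0, -8, 0, 64/3, 0, -256/15, 0, …
Weyl lclm of L_f,L_g ⇒ L₀ (ord ≤ 4).
h=h₀': d/dx-closure on L₀ ⇒ L.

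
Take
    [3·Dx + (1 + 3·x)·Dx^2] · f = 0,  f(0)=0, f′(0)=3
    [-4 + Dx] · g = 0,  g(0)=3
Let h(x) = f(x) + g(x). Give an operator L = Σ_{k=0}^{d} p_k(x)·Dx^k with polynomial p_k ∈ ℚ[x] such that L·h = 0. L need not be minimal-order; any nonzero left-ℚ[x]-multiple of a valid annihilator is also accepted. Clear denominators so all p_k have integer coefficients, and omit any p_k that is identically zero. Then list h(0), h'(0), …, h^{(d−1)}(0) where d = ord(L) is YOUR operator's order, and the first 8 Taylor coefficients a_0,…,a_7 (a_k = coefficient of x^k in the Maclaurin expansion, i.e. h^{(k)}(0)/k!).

f: a_k = 0, 3, -9/2, 9, -81/4, 243/5, -243/2, 2187/7, …
g: a_k = 3, 12, 24, 32, 32, 128/5, 256/15, 1024/105, …
L₀ := lclm(L_f,L_g); ord L₀ ≤ 2+1.
L = (-120 - 144·x)·Dx + (2 - 96·x - 144·x^2)·Dx^2 + (7 + 33·x + 36·x^2)·Dx^3  (order 3).
h: a_k = 3, 15, 39/2, 41, 47/4, 371/5, -3133/30, 33829/105, …
ICs: h(0) = 3, h′(0) = 15, h′′(0) = 39.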